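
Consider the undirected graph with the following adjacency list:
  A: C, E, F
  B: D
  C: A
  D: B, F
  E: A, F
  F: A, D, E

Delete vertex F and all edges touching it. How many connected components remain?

With F gone, the remaining components are: {B, D}; {A, C, E}.
That is 2 components.

2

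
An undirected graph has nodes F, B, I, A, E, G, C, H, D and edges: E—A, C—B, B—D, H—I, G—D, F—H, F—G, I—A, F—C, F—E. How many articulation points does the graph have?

Removing F increases the component count from 1 to 2, so F is a cut vertex.
By contrast removing D leaves 1 component; it is not a cut vertex. No other vertex is a cut vertex either.

1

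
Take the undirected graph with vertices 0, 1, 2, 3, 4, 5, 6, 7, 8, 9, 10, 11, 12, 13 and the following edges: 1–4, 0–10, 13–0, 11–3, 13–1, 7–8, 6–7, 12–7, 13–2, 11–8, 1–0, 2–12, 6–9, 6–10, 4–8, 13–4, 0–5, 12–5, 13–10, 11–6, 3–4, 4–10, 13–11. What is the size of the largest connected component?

14

Starting from 0 we can reach 0, 1, 2, 3, 4, 5, 6, 7, 8, 9, 10, 11, 12, 13. That is one component of size 14.
The largest has 14 vertices.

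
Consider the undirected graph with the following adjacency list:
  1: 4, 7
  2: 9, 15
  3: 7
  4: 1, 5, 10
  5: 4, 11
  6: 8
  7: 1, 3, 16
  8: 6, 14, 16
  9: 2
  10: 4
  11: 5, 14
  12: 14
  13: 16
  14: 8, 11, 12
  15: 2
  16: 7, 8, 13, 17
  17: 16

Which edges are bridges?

The edges on the cycle 16-7-1-4-5-11-14-8-16 are not bridges since each lies on that cycle.
But removing 7-3 disconnects 7 from 3; removing 6-8 disconnects 6 from 8; removing 16-13 disconnects 16 from 13; removing 10-4 disconnects 10 from 4 — these are bridges.
In total 8 edges are bridges.

10-4, 12-14, 13-16, 15-2, 16-17, 2-9, 3-7, 6-8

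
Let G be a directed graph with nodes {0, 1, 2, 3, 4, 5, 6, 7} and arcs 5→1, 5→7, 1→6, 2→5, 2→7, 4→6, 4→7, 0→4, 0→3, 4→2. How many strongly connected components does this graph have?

{2} is an SCC by itself.
{0} is an SCC by itself.
{7} is an SCC by itself.
{1} is an SCC by itself.
{3} is an SCC by itself.
(and 3 more singleton SCCs)
That gives 8 strongly connected components.

8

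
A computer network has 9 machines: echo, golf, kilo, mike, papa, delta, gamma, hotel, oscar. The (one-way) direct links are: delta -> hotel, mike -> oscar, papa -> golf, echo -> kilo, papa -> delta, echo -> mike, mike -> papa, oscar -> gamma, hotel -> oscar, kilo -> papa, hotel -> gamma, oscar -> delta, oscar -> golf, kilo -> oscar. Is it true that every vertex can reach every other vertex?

There is no directed path from papa to mike, so the graph is not strongly connected.

No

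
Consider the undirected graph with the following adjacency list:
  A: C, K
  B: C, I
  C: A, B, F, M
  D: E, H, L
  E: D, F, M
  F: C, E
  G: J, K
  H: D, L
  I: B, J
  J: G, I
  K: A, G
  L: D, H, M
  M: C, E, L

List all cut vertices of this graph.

Removing C increases the component count from 1 to 2, so C is a cut vertex.
By contrast removing D leaves 1 component; it is not a cut vertex. No other vertex is a cut vertex either.

C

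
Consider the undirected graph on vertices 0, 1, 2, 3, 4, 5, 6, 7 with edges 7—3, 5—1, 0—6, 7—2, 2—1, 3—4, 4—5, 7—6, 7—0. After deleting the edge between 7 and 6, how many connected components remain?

7 and 6 are still connected via 7-0-6, so the component count stays at 1.

1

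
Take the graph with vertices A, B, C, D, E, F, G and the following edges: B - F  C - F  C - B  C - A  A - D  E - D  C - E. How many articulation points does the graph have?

1

Removing C increases the component count from 2 to 3, so C is a cut vertex.
By contrast removing D leaves 2 components; it is not a cut vertex. No other vertex is a cut vertex either.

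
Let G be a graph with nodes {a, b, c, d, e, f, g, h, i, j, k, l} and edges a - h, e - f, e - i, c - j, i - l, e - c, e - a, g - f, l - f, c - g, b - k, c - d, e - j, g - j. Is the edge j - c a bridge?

No

After removing j - c, the path j-e-c still connects them, so the edge is not a bridge.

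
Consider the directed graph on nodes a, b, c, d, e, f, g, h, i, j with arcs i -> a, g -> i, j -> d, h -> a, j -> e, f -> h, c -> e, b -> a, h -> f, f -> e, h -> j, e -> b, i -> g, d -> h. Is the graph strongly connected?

There is no directed path from i to h, so the graph is not strongly connected.

No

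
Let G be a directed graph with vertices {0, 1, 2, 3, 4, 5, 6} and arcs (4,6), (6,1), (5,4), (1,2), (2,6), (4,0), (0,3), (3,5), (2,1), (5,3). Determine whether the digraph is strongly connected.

No

There is no directed path from 1 to 5, so the graph is not strongly connected.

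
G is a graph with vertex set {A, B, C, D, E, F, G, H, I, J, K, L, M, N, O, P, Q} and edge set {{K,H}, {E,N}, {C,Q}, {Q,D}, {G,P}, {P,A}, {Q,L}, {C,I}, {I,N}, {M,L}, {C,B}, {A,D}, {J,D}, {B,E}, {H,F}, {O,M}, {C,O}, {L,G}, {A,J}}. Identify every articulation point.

C, H

Removing C increases the component count from 2 to 3, so C is a cut vertex.
Removing H increases the component count from 2 to 3, so H is a cut vertex.
By contrast removing N leaves 2 components; it is not a cut vertex. No other vertex is a cut vertex either.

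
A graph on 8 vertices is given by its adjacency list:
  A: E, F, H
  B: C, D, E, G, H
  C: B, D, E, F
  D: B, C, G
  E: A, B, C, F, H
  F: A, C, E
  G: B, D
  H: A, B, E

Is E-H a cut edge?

After removing E-H, the path E-B-H still connects them, so the edge is not a bridge.

No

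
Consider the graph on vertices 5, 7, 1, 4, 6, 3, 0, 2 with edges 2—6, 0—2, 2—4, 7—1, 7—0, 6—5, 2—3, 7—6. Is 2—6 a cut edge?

After removing 2—6, the path 2-0-7-6 still connects them, so the edge is not a bridge.

No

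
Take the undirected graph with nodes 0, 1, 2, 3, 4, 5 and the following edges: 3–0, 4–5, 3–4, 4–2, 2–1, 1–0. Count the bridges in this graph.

The edges on the cycle 3-4-2-1-0-3 are not bridges since each lies on that cycle.
But removing 4–5 disconnects 4 from 5 — this is a bridge.

1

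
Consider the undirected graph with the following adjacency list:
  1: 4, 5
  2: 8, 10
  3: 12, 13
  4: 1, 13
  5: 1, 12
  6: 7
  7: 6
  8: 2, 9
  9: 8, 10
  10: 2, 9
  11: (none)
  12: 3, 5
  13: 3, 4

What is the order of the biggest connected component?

6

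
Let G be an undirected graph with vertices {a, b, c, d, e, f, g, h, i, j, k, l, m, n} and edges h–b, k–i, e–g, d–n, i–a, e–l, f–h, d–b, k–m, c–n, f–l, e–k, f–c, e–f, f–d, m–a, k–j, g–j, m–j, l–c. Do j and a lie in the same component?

From j we can reach a, b, c, d, e, f, g, h, i, j, k, l, m, n, which includes a.

Yes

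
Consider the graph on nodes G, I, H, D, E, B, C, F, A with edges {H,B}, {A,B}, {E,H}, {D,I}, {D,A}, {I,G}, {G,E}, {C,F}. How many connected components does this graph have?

2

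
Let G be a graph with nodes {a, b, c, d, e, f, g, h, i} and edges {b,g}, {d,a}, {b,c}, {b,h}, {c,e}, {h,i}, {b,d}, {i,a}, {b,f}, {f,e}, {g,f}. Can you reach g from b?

From b we can reach a, b, c, d, e, f, g, h, i, which includes g.

Yes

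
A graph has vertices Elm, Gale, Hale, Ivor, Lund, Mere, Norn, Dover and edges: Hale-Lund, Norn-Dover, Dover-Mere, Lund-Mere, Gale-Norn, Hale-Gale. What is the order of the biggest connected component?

6

Ivor is isolated — a component by itself.
Elm is isolated — a component by itself.
Starting from Gale we can reach Gale, Hale, Lund, Mere, Norn, Dover. That is one component of size 6.
The largest has 6 vertices.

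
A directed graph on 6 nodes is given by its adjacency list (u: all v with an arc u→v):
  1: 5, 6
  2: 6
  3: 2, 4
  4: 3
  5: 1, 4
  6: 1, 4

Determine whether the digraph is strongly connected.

Yes

From 3 we can reach every vertex (1, 2, 3, 4, 5, 6), and every vertex can reach 3 (1, 2, 3, 4, 5, 6). So the whole graph is one strongly connected component.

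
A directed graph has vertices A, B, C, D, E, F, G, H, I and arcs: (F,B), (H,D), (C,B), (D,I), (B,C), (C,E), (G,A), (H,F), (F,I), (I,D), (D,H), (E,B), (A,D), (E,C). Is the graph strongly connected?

There is no directed path from C to F, so the graph is not strongly connected.

No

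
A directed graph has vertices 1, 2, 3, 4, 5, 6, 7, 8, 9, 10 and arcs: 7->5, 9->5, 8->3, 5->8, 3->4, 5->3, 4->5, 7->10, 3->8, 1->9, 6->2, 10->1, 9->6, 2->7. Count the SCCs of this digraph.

{1, 2, 6, 7, 9, 10} are all mutually reachable — one SCC of size 6.
{3, 4, 5, 8} are all mutually reachable — one SCC of size 4.
That gives 2 strongly connected components.

2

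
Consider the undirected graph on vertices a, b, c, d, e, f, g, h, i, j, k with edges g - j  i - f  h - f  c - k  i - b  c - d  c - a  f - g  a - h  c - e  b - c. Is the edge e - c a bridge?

Yes

Removing e - c leaves no path between e and c: the component count goes from 1 to 2. So it is a bridge.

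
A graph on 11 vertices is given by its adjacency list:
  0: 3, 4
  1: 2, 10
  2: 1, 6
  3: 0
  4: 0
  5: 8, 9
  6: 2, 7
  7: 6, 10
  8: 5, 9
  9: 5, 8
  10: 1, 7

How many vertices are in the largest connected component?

Starting from 5 we can reach 5, 8, 9. That is one component of size 3.
Starting from 0 we can reach 0, 3, 4. That is one component of size 3.
Starting from 1 we can reach 1, 2, 6, 7, 10. That is one component of size 5.
The largest has 5 vertices.

5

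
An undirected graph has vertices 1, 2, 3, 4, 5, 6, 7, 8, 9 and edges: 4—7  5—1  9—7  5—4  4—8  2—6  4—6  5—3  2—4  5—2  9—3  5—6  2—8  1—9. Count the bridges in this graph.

The edges on the cycle 2-4-6-2 are not bridges since each lies on that cycle.
Every edge lies on some cycle, so there are no bridges.

0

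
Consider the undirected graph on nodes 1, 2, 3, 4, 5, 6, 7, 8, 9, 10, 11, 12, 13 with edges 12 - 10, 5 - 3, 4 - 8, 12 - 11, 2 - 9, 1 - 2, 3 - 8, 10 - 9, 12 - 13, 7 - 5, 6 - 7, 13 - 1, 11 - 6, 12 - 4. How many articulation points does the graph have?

1

Removing 12 increases the component count from 1 to 2, so 12 is a cut vertex.
By contrast removing 8 leaves 1 component; it is not a cut vertex. No other vertex is a cut vertex either.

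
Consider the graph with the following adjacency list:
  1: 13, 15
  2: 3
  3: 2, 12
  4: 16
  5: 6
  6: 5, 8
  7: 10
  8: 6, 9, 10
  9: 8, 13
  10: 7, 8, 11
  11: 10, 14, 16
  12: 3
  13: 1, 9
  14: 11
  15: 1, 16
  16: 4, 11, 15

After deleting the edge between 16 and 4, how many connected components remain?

Before removal there are 2 components.
16-4 is a bridge — removing it separates 16's side from 4's side.
After removal: 3 components.

3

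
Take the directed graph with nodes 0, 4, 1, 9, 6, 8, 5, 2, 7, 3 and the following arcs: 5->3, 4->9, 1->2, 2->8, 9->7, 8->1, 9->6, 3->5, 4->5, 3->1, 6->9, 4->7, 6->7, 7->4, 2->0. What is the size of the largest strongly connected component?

4

{4, 6, 7, 9} are all mutually reachable — one SCC of size 4.
{1, 2, 8} are all mutually reachable — one SCC of size 3.
{3, 5} are all mutually reachable — one SCC of size 2.
{0} is an SCC by itself.
The largest has 4 vertices.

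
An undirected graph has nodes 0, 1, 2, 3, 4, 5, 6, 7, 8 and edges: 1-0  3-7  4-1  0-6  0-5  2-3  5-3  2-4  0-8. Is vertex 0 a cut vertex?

Deleting 0 raises the number of components from 1 to 3, so 0 is a cut vertex.

Yes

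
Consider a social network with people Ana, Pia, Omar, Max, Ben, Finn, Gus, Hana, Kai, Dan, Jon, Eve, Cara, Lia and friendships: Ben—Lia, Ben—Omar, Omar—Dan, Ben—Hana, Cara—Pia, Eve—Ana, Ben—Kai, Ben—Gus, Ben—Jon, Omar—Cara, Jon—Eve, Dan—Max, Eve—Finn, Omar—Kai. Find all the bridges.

The edges on the cycle Ben-Omar-Kai-Ben are not bridges since each lies on that cycle.
But removing Ben—Gus disconnects Ben from Gus; removing Omar—Dan disconnects Omar from Dan; removing Omar—Cara disconnects Omar from Cara; removing Ben—Hana disconnects Ben from Hana — these are bridges.
In total 11 edges are bridges.

Ana-Eve, Ben-Gus, Ben-Hana, Ben-Jon, Ben-Lia, Cara-Omar, Cara-Pia, Dan-Max, Dan-Omar, Eve-Finn, Eve-Jon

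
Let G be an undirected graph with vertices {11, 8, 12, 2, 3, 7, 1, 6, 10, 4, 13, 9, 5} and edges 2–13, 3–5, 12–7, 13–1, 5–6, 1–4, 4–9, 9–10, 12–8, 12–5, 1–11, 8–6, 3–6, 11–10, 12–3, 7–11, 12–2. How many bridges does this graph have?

The edges on the cycle 12-3-5-12 are not bridges since each lies on that cycle.
Every edge lies on some cycle, so there are no bridges.

0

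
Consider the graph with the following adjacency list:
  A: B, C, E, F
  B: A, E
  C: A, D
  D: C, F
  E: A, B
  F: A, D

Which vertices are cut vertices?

Removing A increases the component count from 1 to 2, so A is a cut vertex.
By contrast removing E leaves 1 component; it is not a cut vertex. No other vertex is a cut vertex either.

A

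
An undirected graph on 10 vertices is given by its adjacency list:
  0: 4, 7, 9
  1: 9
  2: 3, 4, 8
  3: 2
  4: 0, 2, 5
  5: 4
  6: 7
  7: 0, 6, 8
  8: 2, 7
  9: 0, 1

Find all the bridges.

The edges on the cycle 0-4-2-8-7-0 are not bridges since each lies on that cycle.
But removing 7-6 disconnects 7 from 6; removing 4-5 disconnects 4 from 5; removing 1-9 disconnects 1 from 9; removing 0-9 disconnects 0 from 9 — these are bridges.
In total 5 edges are bridges.

0-9, 1-9, 2-3, 4-5, 6-7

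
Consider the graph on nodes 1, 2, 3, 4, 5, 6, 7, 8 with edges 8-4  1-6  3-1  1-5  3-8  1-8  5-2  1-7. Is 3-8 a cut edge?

After removing 3-8, the path 3-1-8 still connects them, so the edge is not a bridge.

No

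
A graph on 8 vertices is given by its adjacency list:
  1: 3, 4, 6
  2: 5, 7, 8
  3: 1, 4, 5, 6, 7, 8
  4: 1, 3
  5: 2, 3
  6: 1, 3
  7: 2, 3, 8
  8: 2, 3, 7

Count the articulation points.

Removing 3 increases the component count from 1 to 2, so 3 is a cut vertex.
By contrast removing 7 leaves 1 component; it is not a cut vertex. No other vertex is a cut vertex either.

1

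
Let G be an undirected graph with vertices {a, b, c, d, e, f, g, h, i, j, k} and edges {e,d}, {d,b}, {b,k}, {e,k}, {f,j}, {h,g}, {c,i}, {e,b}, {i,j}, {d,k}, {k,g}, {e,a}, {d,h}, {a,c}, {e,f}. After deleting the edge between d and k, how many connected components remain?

1

d and k are still connected via d-e-k, so the component count stays at 1.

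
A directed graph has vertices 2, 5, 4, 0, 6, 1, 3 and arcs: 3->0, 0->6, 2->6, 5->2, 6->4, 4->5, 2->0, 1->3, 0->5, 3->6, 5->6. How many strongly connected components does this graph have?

3

{0, 2, 4, 5, 6} are all mutually reachable — one SCC of size 5.
{1} is an SCC by itself.
{3} is an SCC by itself.
That gives 3 strongly connected components.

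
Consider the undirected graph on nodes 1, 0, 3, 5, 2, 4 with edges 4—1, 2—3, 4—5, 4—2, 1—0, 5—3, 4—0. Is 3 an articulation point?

No

Deleting 3 leaves 1 component (was 1) (its neighbors 2, 5 remain connected to each other), so 3 is not a cut vertex.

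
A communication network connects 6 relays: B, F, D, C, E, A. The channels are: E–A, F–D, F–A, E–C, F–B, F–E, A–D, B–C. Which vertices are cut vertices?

none

Removing E, for instance, still leaves 1 component. No single vertex removal increases the component count — the graph has no articulation points.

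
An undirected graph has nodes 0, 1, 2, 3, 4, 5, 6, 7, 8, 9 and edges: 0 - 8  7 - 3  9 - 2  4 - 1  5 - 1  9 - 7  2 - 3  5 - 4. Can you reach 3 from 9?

Yes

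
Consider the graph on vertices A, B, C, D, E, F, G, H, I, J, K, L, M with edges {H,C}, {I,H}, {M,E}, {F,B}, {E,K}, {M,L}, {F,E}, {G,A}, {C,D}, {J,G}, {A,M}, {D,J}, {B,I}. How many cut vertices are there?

2

Removing E increases the component count from 1 to 2, so E is a cut vertex.
Removing M increases the component count from 1 to 2, so M is a cut vertex.
By contrast removing J leaves 1 component; it is not a cut vertex. No other vertex is a cut vertex either.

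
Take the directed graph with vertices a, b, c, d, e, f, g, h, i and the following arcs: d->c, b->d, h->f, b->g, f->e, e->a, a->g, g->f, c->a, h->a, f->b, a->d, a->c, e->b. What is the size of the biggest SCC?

{a, b, c, d, e, f, g} are all mutually reachable — one SCC of size 7.
{h} is an SCC by itself.
{i} is an SCC by itself.
The largest has 7 vertices.

7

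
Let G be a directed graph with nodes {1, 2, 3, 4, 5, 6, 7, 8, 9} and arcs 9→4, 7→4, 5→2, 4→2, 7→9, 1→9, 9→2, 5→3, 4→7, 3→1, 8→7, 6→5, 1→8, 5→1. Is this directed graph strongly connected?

There is no directed path from 1 to 5, so the graph is not strongly connected.

No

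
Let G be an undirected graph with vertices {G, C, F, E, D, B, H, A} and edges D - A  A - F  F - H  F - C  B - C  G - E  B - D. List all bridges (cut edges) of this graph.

The edges on the cycle B-D-A-F-C-B are not bridges since each lies on that cycle.
But removing G - E disconnects G from E; removing F - H disconnects F from H — these are bridges.

E-G, F-H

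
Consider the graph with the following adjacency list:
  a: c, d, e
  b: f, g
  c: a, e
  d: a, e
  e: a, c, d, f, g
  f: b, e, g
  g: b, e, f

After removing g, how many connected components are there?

With g gone, the remaining components are: {a, b, c, d, e, f}.
That is 1 component.

1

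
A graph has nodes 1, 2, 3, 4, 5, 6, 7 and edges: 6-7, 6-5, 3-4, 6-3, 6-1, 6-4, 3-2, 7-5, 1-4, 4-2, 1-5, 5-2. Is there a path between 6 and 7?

From 6 we can reach 1, 2, 3, 4, 5, 6, 7, which includes 7.

Yes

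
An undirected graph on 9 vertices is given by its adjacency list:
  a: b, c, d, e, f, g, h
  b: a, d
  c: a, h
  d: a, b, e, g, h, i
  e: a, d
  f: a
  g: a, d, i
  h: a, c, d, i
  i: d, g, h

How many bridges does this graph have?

The edges on the cycle h-d-g-i-h are not bridges since each lies on that cycle.
But removing f-a disconnects f from a — this is a bridge.

1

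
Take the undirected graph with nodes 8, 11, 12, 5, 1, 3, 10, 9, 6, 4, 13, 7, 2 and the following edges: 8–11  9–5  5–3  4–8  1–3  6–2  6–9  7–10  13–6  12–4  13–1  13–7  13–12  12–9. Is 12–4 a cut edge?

Removing 12–4 leaves no path between 12 and 4: the component count goes from 1 to 2. So it is a bridge.

Yes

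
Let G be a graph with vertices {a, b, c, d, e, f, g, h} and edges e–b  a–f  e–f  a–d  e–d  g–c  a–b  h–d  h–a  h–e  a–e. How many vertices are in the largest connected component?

6

Starting from c we can reach c, g. That is one component of size 2.
Starting from a we can reach a, b, d, e, f, h. That is one component of size 6.
The largest has 6 vertices.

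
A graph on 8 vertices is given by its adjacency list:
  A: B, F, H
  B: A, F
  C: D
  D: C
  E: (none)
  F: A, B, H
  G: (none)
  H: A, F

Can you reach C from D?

From D we can reach C, D, which includes C.

Yes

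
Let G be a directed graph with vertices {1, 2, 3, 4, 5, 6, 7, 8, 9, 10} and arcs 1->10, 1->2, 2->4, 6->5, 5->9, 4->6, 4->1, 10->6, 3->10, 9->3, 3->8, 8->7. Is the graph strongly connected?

No

There is no directed path from 8 to 2, so the graph is not strongly connected.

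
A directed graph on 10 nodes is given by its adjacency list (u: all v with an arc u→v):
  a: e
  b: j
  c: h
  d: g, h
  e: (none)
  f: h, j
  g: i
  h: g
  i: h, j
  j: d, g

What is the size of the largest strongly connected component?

5

{d, g, h, i, j} are all mutually reachable — one SCC of size 5.
{b} is an SCC by itself.
{c} is an SCC by itself.
{f} is an SCC by itself.
{a} is an SCC by itself.
(and 1 more singleton SCC)
The largest has 5 vertices.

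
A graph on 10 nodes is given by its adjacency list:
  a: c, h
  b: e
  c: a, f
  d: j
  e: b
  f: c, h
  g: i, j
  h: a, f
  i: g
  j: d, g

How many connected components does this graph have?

Starting from b we can reach b, e. That is one component of size 2.
Starting from a we can reach a, c, f, h. That is one component of size 4.
Starting from d we can reach d, g, i, j. That is one component of size 4.
Total: 3 components.

3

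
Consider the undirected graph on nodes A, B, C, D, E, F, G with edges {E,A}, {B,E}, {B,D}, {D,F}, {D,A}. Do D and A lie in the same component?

Yes

From D we can reach A, B, D, E, F, which includes A.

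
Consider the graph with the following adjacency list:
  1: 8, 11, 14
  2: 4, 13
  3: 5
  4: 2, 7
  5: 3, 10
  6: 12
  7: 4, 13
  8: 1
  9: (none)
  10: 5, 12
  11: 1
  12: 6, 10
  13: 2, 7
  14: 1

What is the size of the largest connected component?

5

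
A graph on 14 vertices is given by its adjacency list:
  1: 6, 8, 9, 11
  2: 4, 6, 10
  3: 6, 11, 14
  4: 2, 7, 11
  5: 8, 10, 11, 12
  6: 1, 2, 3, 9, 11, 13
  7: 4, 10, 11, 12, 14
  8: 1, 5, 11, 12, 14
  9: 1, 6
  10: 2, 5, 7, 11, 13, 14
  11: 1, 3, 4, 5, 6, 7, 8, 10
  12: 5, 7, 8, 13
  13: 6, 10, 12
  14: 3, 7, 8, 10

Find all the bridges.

none

The edges on the cycle 6-9-1-6 are not bridges since each lies on that cycle.
Every edge lies on some cycle, so there are no bridges.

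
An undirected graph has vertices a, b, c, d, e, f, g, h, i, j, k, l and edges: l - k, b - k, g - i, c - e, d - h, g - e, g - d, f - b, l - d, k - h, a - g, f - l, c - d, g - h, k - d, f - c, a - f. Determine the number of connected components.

2

j is isolated — a component by itself.
Starting from a we can reach a, b, c, d, e, f, g, h, i, k, l. That is one component of size 11.
Total: 2 components.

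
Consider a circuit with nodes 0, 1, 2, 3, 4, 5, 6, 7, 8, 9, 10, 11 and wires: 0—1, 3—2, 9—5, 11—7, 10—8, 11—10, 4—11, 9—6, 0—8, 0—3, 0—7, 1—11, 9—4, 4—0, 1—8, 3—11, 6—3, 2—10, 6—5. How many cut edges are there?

0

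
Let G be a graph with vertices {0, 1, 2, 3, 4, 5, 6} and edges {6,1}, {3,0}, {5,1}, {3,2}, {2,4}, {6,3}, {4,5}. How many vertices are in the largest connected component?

7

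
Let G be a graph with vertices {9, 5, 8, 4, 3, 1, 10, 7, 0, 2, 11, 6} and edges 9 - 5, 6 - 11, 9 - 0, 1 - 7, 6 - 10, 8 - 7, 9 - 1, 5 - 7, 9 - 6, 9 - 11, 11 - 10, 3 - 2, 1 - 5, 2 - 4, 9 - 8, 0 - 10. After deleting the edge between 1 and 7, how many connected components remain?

1 and 7 are still connected via 1-5-7, so the component count stays at 2.

2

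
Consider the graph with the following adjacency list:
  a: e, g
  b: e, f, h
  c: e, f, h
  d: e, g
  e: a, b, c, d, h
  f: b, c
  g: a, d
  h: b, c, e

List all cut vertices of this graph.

e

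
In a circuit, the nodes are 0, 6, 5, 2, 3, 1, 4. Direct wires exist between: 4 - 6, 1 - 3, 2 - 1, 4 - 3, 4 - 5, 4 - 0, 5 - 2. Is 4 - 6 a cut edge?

Yes

Removing 4 - 6 leaves no path between 4 and 6: the component count goes from 1 to 2. So it is a bridge.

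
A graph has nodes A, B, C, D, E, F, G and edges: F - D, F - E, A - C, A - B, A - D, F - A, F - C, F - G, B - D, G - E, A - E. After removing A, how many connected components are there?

1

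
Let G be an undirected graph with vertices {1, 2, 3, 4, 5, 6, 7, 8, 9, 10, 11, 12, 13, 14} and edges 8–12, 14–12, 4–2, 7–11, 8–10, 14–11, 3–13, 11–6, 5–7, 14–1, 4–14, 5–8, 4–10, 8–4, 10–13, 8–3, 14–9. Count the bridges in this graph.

4

The edges on the cycle 8-4-14-12-8 are not bridges since each lies on that cycle.
But removing 14–9 disconnects 14 from 9; removing 2–4 disconnects 2 from 4; removing 6–11 disconnects 6 from 11; removing 14–1 disconnects 14 from 1 — these are bridges.
That makes 4 bridges.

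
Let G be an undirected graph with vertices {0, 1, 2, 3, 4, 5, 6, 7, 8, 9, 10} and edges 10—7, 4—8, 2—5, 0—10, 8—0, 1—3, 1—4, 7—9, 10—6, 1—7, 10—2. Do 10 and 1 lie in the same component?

Yes

From 10 we can reach 0, 1, 2, 3, 4, 5, 6, 7, 8, 9, 10, which includes 1.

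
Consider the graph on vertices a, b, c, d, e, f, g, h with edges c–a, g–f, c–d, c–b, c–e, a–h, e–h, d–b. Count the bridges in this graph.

The edges on the cycle c-d-b-c are not bridges since each lies on that cycle.
But removing g–f disconnects g from f — this is a bridge.

1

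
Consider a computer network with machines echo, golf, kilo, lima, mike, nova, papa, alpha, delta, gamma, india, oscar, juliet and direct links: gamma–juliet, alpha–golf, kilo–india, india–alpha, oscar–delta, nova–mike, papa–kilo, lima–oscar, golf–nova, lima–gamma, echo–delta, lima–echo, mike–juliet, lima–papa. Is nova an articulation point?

Deleting nova leaves 1 component (was 1) (its neighbors golf, mike remain connected to each other), so nova is not a cut vertex.

No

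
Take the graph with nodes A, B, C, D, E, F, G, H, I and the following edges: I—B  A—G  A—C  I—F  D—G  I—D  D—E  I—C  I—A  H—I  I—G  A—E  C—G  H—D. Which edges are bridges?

The edges on the cycle I-A-G-D-I are not bridges since each lies on that cycle.
But removing I—F disconnects I from F; removing I—B disconnects I from B — these are bridges.

B-I, F-I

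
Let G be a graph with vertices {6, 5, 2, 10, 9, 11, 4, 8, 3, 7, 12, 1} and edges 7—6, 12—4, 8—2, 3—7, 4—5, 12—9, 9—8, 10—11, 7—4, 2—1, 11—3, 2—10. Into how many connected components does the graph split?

1

Starting from 1 we can reach 1, 2, 3, 4, 5, 6, 7, 8, 9, 10, 11, 12. That is one component of size 12.
Total: 1 component.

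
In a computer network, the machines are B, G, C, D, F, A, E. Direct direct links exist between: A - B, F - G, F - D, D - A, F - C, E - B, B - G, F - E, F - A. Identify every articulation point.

F

Removing F increases the component count from 1 to 2, so F is a cut vertex.
By contrast removing E leaves 1 component; it is not a cut vertex. No other vertex is a cut vertex either.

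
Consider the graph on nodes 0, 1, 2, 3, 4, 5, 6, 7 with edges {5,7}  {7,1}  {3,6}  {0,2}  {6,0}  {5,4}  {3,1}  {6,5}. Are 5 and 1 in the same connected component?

From 5 we can reach 0, 1, 2, 3, 4, 5, 6, 7, which includes 1.

Yes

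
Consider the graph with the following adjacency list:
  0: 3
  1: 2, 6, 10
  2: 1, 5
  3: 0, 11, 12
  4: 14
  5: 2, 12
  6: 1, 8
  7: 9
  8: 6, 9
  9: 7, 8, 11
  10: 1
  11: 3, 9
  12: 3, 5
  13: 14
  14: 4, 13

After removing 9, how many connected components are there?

With 9 gone, the remaining components are: {7}; {4, 13, 14}; {0, 1, 2, 3, 5, 6, 8, 10, 11, 12}.
That is 3 components.

3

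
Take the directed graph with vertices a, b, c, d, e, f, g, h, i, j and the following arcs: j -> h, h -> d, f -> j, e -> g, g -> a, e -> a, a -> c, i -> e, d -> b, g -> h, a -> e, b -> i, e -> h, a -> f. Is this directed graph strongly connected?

There is no directed path from c to f, so the graph is not strongly connected.

No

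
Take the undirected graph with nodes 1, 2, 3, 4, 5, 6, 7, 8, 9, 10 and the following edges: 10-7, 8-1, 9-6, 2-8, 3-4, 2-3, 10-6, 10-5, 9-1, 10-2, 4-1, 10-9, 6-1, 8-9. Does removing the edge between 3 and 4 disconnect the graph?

After removing 3-4, the path 3-2-8-1-4 still connects them, so the edge is not a bridge.

No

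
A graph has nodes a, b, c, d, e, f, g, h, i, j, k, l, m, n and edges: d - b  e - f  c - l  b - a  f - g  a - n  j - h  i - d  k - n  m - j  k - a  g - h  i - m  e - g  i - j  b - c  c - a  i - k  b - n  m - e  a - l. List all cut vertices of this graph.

i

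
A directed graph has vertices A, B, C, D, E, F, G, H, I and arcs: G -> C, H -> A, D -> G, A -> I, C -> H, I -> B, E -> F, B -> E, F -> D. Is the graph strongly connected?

From I we can reach every vertex (A, B, C, D, E, F, G, H, I), and every vertex can reach I (A, B, C, D, E, F, G, H, I). So the whole graph is one strongly connected component.

Yes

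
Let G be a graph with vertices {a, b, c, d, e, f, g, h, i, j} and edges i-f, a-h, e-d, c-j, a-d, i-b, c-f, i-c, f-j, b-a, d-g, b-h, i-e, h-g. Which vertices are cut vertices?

i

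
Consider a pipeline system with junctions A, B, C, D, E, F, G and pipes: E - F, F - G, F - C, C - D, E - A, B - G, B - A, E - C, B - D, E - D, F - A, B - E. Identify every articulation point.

none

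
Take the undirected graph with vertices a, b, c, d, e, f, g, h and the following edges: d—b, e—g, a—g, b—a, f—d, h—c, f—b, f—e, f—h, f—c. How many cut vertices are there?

Removing f increases the component count from 1 to 2, so f is a cut vertex.
By contrast removing b leaves 1 component; it is not a cut vertex. No other vertex is a cut vertex either.

1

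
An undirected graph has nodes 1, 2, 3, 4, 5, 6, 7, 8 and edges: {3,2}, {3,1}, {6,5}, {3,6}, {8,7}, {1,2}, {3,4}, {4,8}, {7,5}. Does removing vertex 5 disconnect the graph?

No

Deleting 5 leaves 1 component (was 1) (its neighbors 6, 7 remain connected to each other), so 5 is not a cut vertex.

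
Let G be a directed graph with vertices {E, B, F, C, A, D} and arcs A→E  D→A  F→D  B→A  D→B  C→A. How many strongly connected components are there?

6

{A} is an SCC by itself.
{D} is an SCC by itself.
{E} is an SCC by itself.
{B} is an SCC by itself.
{F} is an SCC by itself.
(and 1 more singleton SCC)
That gives 6 strongly connected components.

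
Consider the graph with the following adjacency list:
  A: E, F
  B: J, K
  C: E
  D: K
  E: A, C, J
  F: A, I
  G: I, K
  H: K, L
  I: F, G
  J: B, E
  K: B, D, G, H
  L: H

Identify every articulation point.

Removing E increases the component count from 1 to 2, so E is a cut vertex.
Removing H increases the component count from 1 to 2, so H is a cut vertex.
Removing K increases the component count from 1 to 3, so K is a cut vertex.
By contrast removing F leaves 1 component; it is not a cut vertex. No other vertex is a cut vertex either.

E, H, K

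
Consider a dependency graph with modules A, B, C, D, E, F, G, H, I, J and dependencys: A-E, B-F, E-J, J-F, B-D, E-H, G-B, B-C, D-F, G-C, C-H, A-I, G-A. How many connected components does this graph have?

1

Starting from A we can reach A, B, C, D, E, F, G, H, I, J. That is one component of size 10.
Total: 1 component.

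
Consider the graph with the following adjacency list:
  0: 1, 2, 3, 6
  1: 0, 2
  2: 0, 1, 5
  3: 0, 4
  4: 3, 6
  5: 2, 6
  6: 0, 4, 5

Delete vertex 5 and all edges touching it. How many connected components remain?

With 5 gone, the remaining components are: {0, 1, 2, 3, 4, 6}.
That is 1 component.

1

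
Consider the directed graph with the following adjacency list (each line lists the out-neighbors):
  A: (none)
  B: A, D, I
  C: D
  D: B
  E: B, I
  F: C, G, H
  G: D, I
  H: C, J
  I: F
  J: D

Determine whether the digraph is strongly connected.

There is no directed path from I to E, so the graph is not strongly connected.

No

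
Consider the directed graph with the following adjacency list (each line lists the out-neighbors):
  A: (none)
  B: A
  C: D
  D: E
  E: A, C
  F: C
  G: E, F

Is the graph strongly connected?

No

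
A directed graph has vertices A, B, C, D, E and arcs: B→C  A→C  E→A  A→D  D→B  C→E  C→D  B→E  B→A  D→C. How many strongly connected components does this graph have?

1

{A, B, C, D, E} are all mutually reachable — one SCC of size 5.
That gives 1 strongly connected component.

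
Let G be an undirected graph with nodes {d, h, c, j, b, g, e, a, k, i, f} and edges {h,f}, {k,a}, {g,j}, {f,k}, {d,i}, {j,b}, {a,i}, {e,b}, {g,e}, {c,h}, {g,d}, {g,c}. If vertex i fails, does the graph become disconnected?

No

Deleting i leaves 1 component (was 1) (its neighbors a, d remain connected to each other), so i is not a cut vertex.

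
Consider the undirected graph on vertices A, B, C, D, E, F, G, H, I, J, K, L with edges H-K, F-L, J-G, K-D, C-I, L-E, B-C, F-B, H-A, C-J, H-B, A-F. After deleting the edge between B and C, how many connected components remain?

2

Before removal there is 1 component.
B-C is a bridge — removing it separates B's side from C's side.
After removal: 2 components.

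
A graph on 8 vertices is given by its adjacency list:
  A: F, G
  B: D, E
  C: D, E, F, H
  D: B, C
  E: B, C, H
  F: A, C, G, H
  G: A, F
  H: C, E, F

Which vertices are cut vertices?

Removing F increases the component count from 1 to 2, so F is a cut vertex.
By contrast removing E leaves 1 component; it is not a cut vertex. No other vertex is a cut vertex either.

F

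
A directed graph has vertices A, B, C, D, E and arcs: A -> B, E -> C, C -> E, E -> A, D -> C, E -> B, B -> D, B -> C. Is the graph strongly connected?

From D we can reach every vertex (A, B, C, D, E), and every vertex can reach D (A, B, C, D, E). So the whole graph is one strongly connected component.

Yes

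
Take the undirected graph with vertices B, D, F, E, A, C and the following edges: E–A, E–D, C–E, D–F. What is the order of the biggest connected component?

5

B is isolated — a component by itself.
Starting from A we can reach A, C, D, E, F. That is one component of size 5.
The largest has 5 vertices.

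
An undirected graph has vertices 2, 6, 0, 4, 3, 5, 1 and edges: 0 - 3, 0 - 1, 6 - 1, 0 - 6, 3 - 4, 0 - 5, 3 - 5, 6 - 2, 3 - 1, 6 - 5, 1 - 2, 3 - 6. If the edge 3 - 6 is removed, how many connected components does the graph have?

1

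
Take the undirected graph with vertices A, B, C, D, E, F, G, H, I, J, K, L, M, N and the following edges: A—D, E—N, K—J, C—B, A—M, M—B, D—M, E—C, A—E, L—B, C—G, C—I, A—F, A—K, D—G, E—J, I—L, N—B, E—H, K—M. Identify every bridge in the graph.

A-F, E-H

The edges on the cycle E-C-I-L-B-N-E are not bridges since each lies on that cycle.
But removing A—F disconnects A from F; removing E—H disconnects E from H — these are bridges.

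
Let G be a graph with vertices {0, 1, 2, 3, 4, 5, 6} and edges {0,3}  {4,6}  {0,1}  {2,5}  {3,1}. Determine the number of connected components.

Starting from 4 we can reach 4, 6. That is one component of size 2.
Starting from 2 we can reach 2, 5. That is one component of size 2.
Starting from 0 we can reach 0, 1, 3. That is one component of size 3.
Total: 3 components.

3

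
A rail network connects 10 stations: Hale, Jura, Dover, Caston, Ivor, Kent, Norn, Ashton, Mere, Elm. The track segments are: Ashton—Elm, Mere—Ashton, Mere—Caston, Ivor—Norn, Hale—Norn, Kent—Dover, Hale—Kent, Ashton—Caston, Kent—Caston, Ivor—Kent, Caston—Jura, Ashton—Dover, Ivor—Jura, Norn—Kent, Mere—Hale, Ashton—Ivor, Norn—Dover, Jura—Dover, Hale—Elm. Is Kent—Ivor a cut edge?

No

After removing Kent—Ivor, the path Kent-Norn-Ivor still connects them, so the edge is not a bridge.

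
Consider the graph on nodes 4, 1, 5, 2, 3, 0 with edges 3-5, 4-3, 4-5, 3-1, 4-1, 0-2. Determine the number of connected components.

Starting from 0 we can reach 0, 2. That is one component of size 2.
Starting from 1 we can reach 1, 3, 4, 5. That is one component of size 4.
Total: 2 components.

2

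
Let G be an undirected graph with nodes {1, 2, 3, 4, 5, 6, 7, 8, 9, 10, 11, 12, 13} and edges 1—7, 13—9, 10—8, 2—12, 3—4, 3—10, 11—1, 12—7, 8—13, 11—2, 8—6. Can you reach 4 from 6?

Yes

From 6 we can reach 3, 4, 6, 8, 9, 10, 13, which includes 4.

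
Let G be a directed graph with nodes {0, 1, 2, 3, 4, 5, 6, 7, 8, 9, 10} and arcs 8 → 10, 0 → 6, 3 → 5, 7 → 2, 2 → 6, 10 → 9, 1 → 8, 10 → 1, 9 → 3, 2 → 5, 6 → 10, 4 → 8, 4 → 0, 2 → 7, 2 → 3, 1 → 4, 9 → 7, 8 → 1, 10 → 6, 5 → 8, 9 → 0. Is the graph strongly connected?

From 0 we can reach every vertex (0, 1, 2, 3, 4, 5, 6, 7, 8, 9, 10), and every vertex can reach 0 (0, 1, 2, 3, 4, 5, 6, 7, 8, 9, 10). So the whole graph is one strongly connected component.

Yes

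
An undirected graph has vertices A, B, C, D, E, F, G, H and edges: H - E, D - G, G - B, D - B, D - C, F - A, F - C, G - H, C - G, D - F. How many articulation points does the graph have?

3

Removing F increases the component count from 1 to 2, so F is a cut vertex.
Removing G increases the component count from 1 to 2, so G is a cut vertex.
Removing H increases the component count from 1 to 2, so H is a cut vertex.
By contrast removing A leaves 1 component; it is not a cut vertex. No other vertex is a cut vertex either.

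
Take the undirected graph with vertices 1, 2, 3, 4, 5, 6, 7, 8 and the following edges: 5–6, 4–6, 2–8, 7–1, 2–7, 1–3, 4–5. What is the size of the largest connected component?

5

Starting from 4 we can reach 4, 5, 6. That is one component of size 3.
Starting from 1 we can reach 1, 2, 3, 7, 8. That is one component of size 5.
The largest has 5 vertices.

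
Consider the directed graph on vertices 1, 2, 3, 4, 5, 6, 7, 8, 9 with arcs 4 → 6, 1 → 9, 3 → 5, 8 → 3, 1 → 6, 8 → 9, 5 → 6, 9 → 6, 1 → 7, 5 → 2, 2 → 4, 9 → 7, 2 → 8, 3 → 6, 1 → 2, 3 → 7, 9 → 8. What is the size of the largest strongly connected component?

5

{2, 3, 5, 8, 9} are all mutually reachable — one SCC of size 5.
{7} is an SCC by itself.
{1} is an SCC by itself.
{6} is an SCC by itself.
{4} is an SCC by itself.
The largest has 5 vertices.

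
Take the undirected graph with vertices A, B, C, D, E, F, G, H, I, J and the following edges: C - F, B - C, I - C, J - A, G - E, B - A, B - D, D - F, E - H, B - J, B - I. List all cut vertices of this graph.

B, E

Removing B increases the component count from 2 to 3, so B is a cut vertex.
Removing E increases the component count from 2 to 3, so E is a cut vertex.
By contrast removing G leaves 2 components; it is not a cut vertex. No other vertex is a cut vertex either.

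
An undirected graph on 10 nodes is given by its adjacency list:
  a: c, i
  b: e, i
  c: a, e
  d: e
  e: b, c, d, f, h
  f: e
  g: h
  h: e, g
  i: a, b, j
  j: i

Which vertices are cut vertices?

e, h, i

Removing e increases the component count from 1 to 4, so e is a cut vertex.
Removing h increases the component count from 1 to 2, so h is a cut vertex.
Removing i increases the component count from 1 to 2, so i is a cut vertex.
By contrast removing d leaves 1 component; it is not a cut vertex. No other vertex is a cut vertex either.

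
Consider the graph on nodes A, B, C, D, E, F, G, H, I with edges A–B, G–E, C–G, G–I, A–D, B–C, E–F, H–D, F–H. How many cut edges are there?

The edges on the cycle A-B-C-G-E-F-H-D-A are not bridges since each lies on that cycle.
But removing I–G disconnects I from G — this is a bridge.

1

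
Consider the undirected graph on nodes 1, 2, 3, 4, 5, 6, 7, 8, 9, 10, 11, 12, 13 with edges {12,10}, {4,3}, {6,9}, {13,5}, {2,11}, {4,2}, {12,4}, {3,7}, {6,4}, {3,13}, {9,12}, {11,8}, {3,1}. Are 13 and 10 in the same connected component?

From 13 we can reach 1, 2, 3, 4, 5, 6, 7, 8, 9, 10, 11, 12, 13, which includes 10.

Yes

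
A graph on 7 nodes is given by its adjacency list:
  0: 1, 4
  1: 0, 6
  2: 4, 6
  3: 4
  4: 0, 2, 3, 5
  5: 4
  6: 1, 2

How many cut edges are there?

The edges on the cycle 0-4-2-6-1-0 are not bridges since each lies on that cycle.
But removing 4-3 disconnects 4 from 3; removing 4-5 disconnects 4 from 5 — these are bridges.
That makes 2 bridges.

2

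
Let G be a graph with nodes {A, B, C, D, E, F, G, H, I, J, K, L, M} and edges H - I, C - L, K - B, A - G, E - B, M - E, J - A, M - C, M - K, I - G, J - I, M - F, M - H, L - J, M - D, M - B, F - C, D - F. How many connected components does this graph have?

1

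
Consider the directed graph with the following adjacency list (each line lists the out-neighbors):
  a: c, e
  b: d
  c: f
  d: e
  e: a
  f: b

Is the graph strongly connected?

From c we can reach every vertex (a, b, c, d, e, f), and every vertex can reach c (a, b, c, d, e, f). So the whole graph is one strongly connected component.

Yes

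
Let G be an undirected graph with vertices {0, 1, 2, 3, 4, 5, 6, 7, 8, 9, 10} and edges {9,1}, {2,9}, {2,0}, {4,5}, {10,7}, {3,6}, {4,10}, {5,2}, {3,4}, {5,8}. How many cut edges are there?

removing 0-2 disconnects 0 from 2; removing 10-4 disconnects 10 from 4; removing 4-3 disconnects 4 from 3; removing 2-9 disconnects 2 from 9 — these are bridges.
In total 10 edges are bridges.

10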